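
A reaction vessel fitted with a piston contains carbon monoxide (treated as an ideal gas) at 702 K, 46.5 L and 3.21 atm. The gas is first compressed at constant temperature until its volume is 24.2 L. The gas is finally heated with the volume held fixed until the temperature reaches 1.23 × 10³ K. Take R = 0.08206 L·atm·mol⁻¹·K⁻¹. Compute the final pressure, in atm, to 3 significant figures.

P₃ ≈ 10.8 atm

T constant ⇒ Boyle's law P V = const: T₂ = T₁; P₂ = P₁·(V₁/V₂) = 6.168 atm.
V constant ⇒ P ∝ T: V₃ = V₂; P₃ = P₂·(T₃/T₂) = 10.81 atm.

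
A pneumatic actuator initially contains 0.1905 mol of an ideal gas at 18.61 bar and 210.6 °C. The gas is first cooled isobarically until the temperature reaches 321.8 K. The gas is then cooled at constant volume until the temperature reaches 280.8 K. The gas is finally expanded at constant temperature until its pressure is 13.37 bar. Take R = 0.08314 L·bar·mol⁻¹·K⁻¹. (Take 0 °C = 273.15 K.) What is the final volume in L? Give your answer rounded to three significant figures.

Convert: T₁ = 483.8 K.
From PV = nRT: V₁ = nRT₁/P₁ = 0.4117 L.
P constant ⇒ V ∝ T: P₂ = P₁; V₂ = V₁·(T₂/T₁) = 0.2739 L.
Isochoric, so P/T is constant: V₃ = V₂; P₃ = P₂·(T₃/T₂) = 16.24 bar.
T constant ⇒ Boyle's law P V = const: T₄ = T₃; V₄ = V₃·(P₃/P₄) = 0.3326 L.

V₄ ≈ 0.333 L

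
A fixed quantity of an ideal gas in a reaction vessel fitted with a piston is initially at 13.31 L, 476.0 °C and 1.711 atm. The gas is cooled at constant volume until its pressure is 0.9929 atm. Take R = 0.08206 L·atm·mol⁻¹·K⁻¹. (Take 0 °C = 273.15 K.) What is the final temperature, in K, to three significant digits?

T₂ ≈ 435 K

Convert: T₁ = 749.1 K.
Isochoric, so P/T is constant: V₂ = V₁; T₂ = T₁·(P₂/P₁) = 434.7 K.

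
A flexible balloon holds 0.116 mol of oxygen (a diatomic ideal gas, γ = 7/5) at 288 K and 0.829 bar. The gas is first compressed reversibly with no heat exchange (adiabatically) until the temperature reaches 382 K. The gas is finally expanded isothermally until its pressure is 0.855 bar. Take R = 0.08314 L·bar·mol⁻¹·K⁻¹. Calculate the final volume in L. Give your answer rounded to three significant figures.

From PV = nRT: V₁ = nRT₁/P₁ = 3.350 L.
Reversible adiabatic, γ = 7/5: P₂ = P₁·(T₂/T₁)^(γ/(γ−1)) = 2.228 bar; V₂ = V₁·(T₁/T₂)^(1/(γ−1)) = 1.654 L.
Isothermal, so P V is constant: T₃ = T₂; V₃ = V₂·(P₂/P₃) = 4.309 L.

V₃ ≈ 4.31 L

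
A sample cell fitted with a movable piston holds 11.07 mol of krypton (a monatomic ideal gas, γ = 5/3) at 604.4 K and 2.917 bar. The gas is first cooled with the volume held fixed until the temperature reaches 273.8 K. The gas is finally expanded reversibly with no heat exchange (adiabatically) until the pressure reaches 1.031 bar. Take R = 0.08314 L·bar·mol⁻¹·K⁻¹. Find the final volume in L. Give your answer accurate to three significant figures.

From PV = nRT: V₁ = nRT₁/P₁ = 190.7 L.
Isochoric, so P/T is constant: V₂ = V₁; P₂ = P₁·(T₂/T₁) = 1.321 bar.
Adiabatic (γ = 5/3), T V^(γ−1) and P V^γ constant: T₃ = T₂·(P₃/P₂)^((γ−1)/γ) = 247.9 K; V₃ = V₂·(P₂/P₃)^(1/γ) = 221.3 L.

V₃ ≈ 221 L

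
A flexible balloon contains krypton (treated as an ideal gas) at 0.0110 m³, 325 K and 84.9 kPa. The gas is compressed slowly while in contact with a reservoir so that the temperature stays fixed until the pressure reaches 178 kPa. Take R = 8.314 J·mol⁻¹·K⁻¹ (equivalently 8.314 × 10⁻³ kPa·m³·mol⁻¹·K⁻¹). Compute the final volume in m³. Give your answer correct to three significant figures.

T constant ⇒ Boyle's law P V = const: T₂ = T₁; V₂ = V₁·(P₁/P₂) = 0.005247 m³.

V₂ ≈ 0.00525 m³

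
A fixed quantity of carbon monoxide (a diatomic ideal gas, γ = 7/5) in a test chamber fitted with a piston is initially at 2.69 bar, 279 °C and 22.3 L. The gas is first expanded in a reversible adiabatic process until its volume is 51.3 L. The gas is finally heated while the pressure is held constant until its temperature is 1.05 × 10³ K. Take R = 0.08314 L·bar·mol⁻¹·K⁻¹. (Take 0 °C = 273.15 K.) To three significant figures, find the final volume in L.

V₃ ≈ 136 L

Convert: T₁ = 552.1 K.
Adiabatic (γ = 7/5), T V^(γ−1) and P V^γ constant: T₂ = T₁·(V₁/V₂)^(γ−1) = 395.7 K; P₂ = P₁·(V₁/V₂)^γ = 0.8379 bar.
Isobaric, so V/T is constant: P₃ = P₂; V₃ = V₂·(T₃/T₂) = 136.1 L.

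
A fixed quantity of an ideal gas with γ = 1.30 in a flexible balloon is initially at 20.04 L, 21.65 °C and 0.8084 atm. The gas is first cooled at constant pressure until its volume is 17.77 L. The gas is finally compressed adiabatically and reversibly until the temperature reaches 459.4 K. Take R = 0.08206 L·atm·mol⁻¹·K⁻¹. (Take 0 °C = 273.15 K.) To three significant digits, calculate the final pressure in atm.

P₃ ≈ 9.31 atm

Convert: T₁ = 294.8 K.
Isobaric, so V/T is constant: P₂ = P₁; T₂ = T₁·(V₂/V₁) = 261.4 K.
Adiabatic (γ = 1.30), T V^(γ−1) and P V^γ constant: P₃ = P₂·(T₃/T₂)^(γ/(γ−1)) = 9.306 atm; V₃ = V₂·(T₂/T₃)^(1/(γ−1)) = 2.713 L.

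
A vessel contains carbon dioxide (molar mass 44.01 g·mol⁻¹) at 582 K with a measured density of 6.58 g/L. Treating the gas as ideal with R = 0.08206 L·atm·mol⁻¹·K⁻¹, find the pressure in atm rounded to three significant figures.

P ≈ 7.14 atm

ρ = PM/(RT) ⇒ P = ρRT/M = (6.58 × 0.08206 × 582.0) / 44.01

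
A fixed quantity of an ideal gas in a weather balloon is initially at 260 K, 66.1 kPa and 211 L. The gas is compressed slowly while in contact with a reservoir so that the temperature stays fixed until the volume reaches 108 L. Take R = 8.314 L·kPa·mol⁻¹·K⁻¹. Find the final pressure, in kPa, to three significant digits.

Isothermal, so P V is constant: T₂ = T₁; P₂ = P₁·(V₁/V₂) = 129.1 kPa.

P₂ ≈ 129 kPa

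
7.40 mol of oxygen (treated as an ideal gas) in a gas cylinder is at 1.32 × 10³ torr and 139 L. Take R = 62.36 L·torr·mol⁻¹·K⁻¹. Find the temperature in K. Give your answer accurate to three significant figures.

PV = nRT ⇒ T = PV/(nR) = (1.32e+03 × 139) / (7.40 × 62.36)

T ≈ 398 K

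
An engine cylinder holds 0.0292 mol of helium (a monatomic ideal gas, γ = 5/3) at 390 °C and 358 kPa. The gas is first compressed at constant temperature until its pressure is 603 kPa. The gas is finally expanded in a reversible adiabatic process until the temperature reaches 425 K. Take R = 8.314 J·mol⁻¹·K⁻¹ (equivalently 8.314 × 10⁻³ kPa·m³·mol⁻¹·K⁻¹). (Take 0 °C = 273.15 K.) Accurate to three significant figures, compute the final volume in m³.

Convert: T₁ = 663.1 K.
From PV = nRT: V₁ = nRT₁/P₁ = 0.0004497 m³.
Isothermal, so P V is constant: T₂ = T₁; V₂ = V₁·(P₁/P₂) = 0.0002670 m³.
Adiabatic (γ = 5/3), T V^(γ−1) and P V^γ constant: P₃ = P₂·(T₃/T₂)^(γ/(γ−1)) = 198.3 kPa; V₃ = V₂·(T₂/T₃)^(1/(γ−1)) = 0.0005204 m³.

V₃ ≈ 0.000520 m³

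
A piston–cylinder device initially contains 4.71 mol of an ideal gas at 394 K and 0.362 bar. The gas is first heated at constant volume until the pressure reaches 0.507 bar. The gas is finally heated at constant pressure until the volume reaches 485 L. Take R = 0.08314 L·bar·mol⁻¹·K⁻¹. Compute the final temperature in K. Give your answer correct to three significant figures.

T₃ ≈ 628 K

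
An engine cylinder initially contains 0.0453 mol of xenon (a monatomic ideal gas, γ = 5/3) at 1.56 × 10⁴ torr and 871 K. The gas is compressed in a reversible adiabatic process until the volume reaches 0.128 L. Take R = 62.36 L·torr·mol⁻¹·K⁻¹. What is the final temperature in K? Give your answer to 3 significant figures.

T₂ ≈ 1.00e+03 K

From PV = nRT: V₁ = nRT₁/P₁ = 0.1577 L.
Adiabatic (γ = 5/3), T V^(γ−1) and P V^γ constant: T₂ = T₁·(V₁/V₂)^(γ−1) = 1001 K; P₂ = P₁·(V₁/V₂)^γ = 2.209e+04 torr.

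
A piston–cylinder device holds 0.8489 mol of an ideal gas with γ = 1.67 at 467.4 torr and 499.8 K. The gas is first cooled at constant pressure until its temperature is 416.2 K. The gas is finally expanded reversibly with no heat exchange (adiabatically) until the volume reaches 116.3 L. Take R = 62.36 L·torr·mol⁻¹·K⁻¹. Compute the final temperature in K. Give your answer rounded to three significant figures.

From PV = nRT: V₁ = nRT₁/P₁ = 56.61 L.
Isobaric, so V/T is constant: P₂ = P₁; V₂ = V₁·(T₂/T₁) = 47.14 L.
Reversible adiabatic, γ = 1.67: T₃ = T₂·(V₂/V₃)^(γ−1) = 227.3 K; P₃ = P₂·(V₂/V₃)^γ = 103.4 torr.

T₃ ≈ 227 K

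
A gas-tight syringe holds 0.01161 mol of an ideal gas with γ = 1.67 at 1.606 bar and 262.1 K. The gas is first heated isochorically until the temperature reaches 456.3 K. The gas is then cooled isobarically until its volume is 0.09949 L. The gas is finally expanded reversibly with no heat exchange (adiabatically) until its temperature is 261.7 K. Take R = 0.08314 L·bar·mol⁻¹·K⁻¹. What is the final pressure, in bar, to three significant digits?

From PV = nRT: V₁ = nRT₁/P₁ = 0.1575 L.
V constant ⇒ P ∝ T: V₂ = V₁; P₂ = P₁·(T₂/T₁) = 2.796 bar.
Isobaric, so V/T is constant: P₃ = P₂; T₃ = T₂·(V₃/V₂) = 288.2 K.
Reversible adiabatic, γ = 1.67: P₄ = P₃·(T₄/T₃)^(γ/(γ−1)) = 2.199 bar; V₄ = V₃·(T₃/T₄)^(1/(γ−1)) = 0.1149 L.

P₄ ≈ 2.20 bar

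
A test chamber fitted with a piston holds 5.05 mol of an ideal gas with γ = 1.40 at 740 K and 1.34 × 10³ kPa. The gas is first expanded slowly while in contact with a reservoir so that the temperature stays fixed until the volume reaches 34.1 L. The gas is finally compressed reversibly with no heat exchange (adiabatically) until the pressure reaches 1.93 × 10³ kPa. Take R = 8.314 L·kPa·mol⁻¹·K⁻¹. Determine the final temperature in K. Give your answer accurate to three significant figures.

T₃ ≈ 917 K

From PV = nRT: V₁ = nRT₁/P₁ = 23.19 L.
T constant ⇒ Boyle's law P V = const: T₂ = T₁; P₂ = P₁·(V₁/V₂) = 911.1 kPa.
Reversible adiabatic, γ = 1.40: T₃ = T₂·(P₃/P₂)^((γ−1)/γ) = 917.0 K; V₃ = V₂·(P₂/P₃)^(1/γ) = 19.95 L.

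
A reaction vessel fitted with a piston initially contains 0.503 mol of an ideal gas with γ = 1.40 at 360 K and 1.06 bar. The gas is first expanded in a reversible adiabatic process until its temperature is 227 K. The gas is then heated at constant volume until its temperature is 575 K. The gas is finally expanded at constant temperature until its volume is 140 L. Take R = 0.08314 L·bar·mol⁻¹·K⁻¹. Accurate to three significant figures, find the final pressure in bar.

From PV = nRT: V₁ = nRT₁/P₁ = 14.20 L.
Adiabatic (γ = 1.40), T V^(γ−1) and P V^γ constant: P₂ = P₁·(T₂/T₁)^(γ/(γ−1)) = 0.2110 bar; V₂ = V₁·(T₁/T₂)^(1/(γ−1)) = 44.98 L.
Isochoric, so P/T is constant: V₃ = V₂; P₃ = P₂·(T₃/T₂) = 0.5345 bar.
T constant ⇒ Boyle's law P V = const: T₄ = T₃; P₄ = P₃·(V₃/V₄) = 0.1718 bar.

P₄ ≈ 0.172 bar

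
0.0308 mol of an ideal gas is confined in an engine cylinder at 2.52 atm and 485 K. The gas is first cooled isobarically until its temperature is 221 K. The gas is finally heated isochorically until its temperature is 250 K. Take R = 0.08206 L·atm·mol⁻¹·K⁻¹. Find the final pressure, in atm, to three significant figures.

P₃ ≈ 2.85 atm

From PV = nRT: V₁ = nRT₁/P₁ = 0.4864 L.
Isobaric, so V/T is constant: P₂ = P₁; V₂ = V₁·(T₂/T₁) = 0.2217 L.
V constant ⇒ P ∝ T: V₃ = V₂; P₃ = P₂·(T₃/T₂) = 2.851 atm.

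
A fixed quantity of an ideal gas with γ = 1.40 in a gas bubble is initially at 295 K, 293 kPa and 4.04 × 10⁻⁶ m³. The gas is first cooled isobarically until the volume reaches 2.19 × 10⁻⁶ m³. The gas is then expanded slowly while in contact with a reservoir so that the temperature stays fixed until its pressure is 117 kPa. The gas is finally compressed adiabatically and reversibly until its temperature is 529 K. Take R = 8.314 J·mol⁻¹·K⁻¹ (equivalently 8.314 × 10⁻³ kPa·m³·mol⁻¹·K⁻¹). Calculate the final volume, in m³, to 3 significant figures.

Isobaric, so V/T is constant: P₂ = P₁; T₂ = T₁·(V₂/V₁) = 159.9 K.
T constant ⇒ Boyle's law P V = const: T₃ = T₂; V₃ = V₂·(P₂/P₃) = 5.484e-06 m³.
Adiabatic (γ = 1.40), T V^(γ−1) and P V^γ constant: P₄ = P₃·(T₄/T₃)^(γ/(γ−1)) = 7703 kPa; V₄ = V₃·(T₃/T₄)^(1/(γ−1)) = 2.755e-07 m³.

V₄ ≈ 2.76e-07 m³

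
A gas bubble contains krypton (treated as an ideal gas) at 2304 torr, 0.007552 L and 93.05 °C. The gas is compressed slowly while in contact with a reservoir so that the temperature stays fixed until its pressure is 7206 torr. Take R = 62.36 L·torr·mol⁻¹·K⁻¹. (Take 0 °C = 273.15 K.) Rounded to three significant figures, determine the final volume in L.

V₂ ≈ 0.00241 L

Convert: T₁ = 366.2 K.
T constant ⇒ Boyle's law P V = const: T₂ = T₁; V₂ = V₁·(P₁/P₂) = 0.002415 L.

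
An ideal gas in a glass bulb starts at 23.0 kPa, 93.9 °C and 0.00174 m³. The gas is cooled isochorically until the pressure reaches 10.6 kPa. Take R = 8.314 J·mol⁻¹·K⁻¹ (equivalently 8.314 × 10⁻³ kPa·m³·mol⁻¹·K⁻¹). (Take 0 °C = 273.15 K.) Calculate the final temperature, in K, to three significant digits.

Convert: T₁ = 367.0 K.
V constant ⇒ P ∝ T: V₂ = V₁; T₂ = T₁·(P₂/P₁) = 169.2 K.

T₂ ≈ 169 K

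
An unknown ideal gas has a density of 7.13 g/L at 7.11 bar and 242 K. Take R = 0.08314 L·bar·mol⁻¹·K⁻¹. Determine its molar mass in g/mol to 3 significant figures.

ρ = PM/(RT) ⇒ M = ρRT/P = (7.13 × 0.08314 × 242.0) / 7.11

M ≈ 20.2 g/mol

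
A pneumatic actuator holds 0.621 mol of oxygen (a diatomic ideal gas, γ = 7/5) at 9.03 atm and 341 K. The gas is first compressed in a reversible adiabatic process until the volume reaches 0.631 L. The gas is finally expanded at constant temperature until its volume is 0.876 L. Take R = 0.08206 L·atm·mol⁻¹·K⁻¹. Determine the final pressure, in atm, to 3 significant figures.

P₃ ≈ 31.0 atm

From PV = nRT: V₁ = nRT₁/P₁ = 1.924 L.
Reversible adiabatic, γ = 7/5: T₂ = T₁·(V₁/V₂)^(γ−1) = 532.7 K; P₂ = P₁·(V₁/V₂)^γ = 43.02 atm.
Isothermal, so P V is constant: T₃ = T₂; P₃ = P₂·(V₂/V₃) = 30.99 atm.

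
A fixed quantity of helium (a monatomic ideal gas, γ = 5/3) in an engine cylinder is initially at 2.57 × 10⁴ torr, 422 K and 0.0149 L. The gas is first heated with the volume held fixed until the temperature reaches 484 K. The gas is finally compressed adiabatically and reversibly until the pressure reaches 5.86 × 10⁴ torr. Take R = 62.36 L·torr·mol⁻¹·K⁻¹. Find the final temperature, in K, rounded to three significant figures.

T₃ ≈ 637 K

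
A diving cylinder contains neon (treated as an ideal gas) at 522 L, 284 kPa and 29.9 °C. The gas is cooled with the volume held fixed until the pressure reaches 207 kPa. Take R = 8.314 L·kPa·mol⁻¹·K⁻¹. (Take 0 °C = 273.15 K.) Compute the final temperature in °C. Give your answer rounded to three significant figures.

T₂ ≈ -52.3 °C

Convert: T₁ = 303.0 K.
V constant ⇒ P ∝ T: V₂ = V₁; T₂ = T₁·(P₂/P₁) = 220.9 K.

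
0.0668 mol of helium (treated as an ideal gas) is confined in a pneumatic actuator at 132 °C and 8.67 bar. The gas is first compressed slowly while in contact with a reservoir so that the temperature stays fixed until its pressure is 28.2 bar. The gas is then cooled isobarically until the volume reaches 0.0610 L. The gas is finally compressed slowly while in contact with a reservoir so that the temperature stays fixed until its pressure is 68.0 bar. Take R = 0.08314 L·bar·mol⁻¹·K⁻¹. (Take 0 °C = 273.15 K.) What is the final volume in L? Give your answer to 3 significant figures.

V₄ ≈ 0.0253 L

Convert: T₁ = 405.1 K.
From PV = nRT: V₁ = nRT₁/P₁ = 0.2595 L.
Isothermal, so P V is constant: T₂ = T₁; V₂ = V₁·(P₁/P₂) = 0.07979 L.
P constant ⇒ V ∝ T: P₃ = P₂; T₃ = T₂·(V₃/V₂) = 309.7 K.
Isothermal, so P V is constant: T₄ = T₃; V₄ = V₃·(P₃/P₄) = 0.02530 L.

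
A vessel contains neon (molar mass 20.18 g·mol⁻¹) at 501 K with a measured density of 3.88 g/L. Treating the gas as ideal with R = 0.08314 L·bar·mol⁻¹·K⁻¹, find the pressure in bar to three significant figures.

ρ = PM/(RT) ⇒ P = ρRT/M = (3.88 × 0.08314 × 501.0) / 20.18

P ≈ 8.01 bar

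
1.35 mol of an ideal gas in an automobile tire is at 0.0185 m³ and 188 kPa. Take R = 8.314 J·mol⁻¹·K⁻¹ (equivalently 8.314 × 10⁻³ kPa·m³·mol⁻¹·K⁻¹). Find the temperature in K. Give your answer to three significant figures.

PV = nRT ⇒ T = PV/(nR) = (188 × 0.0185) / (1.35 × 8.314 × 10⁻³)

T ≈ 310 K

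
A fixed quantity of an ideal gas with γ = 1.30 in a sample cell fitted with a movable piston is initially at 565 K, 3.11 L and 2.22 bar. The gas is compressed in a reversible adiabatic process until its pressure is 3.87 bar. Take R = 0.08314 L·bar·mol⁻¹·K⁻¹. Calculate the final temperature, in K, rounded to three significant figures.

Reversible adiabatic, γ = 1.30: T₂ = T₁·(P₂/P₁)^((γ−1)/γ) = 642.3 K; V₂ = V₁·(P₁/P₂)^(1/γ) = 2.028 L.

T₂ ≈ 642 K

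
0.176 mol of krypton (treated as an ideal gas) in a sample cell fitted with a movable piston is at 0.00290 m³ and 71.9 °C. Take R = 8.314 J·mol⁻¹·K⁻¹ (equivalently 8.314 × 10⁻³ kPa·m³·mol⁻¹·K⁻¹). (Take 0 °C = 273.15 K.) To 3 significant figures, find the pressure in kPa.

Convert: T = 345.05 K.
PV = nRT ⇒ P = nRT/V = (0.176 × 8.314 × 10⁻³ × 345.05) / 0.00290

P ≈ 174 kPa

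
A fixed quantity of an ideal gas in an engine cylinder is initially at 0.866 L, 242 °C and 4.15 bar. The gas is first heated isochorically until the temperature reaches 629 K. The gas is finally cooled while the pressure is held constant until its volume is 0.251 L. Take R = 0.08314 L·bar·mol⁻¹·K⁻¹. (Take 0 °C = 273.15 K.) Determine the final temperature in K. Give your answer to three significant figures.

T₃ ≈ 182 K

Convert: T₁ = 515.1 K.
V constant ⇒ P ∝ T: V₂ = V₁; P₂ = P₁·(T₂/T₁) = 5.067 bar.
Isobaric, so V/T is constant: P₃ = P₂; T₃ = T₂·(V₃/V₂) = 182.3 K.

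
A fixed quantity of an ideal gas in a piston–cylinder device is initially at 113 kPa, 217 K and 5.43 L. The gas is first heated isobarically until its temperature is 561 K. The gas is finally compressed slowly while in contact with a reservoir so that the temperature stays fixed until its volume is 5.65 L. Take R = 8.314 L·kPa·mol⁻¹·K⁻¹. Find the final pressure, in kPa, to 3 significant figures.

P₃ ≈ 281 kPa

Isobaric, so V/T is constant: P₂ = P₁; V₂ = V₁·(T₂/T₁) = 14.04 L.
Isothermal, so P V is constant: T₃ = T₂; P₃ = P₂·(V₂/V₃) = 280.8 kPa.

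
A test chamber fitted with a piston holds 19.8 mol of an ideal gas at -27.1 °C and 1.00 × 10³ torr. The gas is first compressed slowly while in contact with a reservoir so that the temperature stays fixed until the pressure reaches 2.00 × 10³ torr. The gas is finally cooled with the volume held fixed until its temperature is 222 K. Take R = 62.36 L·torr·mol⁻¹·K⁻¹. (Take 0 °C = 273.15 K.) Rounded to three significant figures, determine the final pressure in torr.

P₃ ≈ 1.80e+03 torr

Convert: T₁ = 246.0 K.
From PV = nRT: V₁ = nRT₁/P₁ = 303.8 L.
T constant ⇒ Boyle's law P V = const: T₂ = T₁; V₂ = V₁·(P₁/P₂) = 151.9 L.
Isochoric, so P/T is constant: V₃ = V₂; P₃ = P₂·(T₃/T₂) = 1805 torr.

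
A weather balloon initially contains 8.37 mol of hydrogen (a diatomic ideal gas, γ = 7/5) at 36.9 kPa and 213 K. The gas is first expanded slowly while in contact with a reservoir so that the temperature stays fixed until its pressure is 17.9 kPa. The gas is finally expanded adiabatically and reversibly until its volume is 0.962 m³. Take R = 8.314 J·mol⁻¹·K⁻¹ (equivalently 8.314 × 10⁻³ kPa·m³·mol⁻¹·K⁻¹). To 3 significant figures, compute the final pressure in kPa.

From PV = nRT: V₁ = nRT₁/P₁ = 0.4017 m³.
T constant ⇒ Boyle's law P V = const: T₂ = T₁; V₂ = V₁·(P₁/P₂) = 0.8281 m³.
Adiabatic (γ = 7/5), T V^(γ−1) and P V^γ constant: T₃ = T₂·(V₂/V₃)^(γ−1) = 200.6 K; P₃ = P₂·(V₂/V₃)^γ = 14.51 kPa.

P₃ ≈ 14.5 kPa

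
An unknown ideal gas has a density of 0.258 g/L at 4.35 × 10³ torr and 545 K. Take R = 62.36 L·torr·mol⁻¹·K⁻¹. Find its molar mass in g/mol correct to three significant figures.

M ≈ 2.02 g/mol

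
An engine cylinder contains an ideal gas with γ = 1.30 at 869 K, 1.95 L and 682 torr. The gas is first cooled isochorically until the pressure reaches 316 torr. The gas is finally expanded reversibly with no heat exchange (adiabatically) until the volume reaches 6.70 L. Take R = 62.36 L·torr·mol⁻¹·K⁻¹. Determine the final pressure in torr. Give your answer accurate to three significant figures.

Isochoric, so P/T is constant: V₂ = V₁; T₂ = T₁·(P₂/P₁) = 402.6 K.
Adiabatic (γ = 1.30), T V^(γ−1) and P V^γ constant: T₃ = T₂·(V₂/V₃)^(γ−1) = 278.0 K; P₃ = P₂·(V₂/V₃)^γ = 63.51 torr.

P₃ ≈ 63.5 torr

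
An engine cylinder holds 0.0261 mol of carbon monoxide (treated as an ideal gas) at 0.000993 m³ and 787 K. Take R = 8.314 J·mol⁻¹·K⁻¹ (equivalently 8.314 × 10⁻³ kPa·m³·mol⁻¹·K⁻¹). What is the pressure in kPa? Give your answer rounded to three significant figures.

P ≈ 172 kPa

PV = nRT ⇒ P = nRT/V = (0.0261 × 8.314 × 10⁻³ × 787) / 0.000993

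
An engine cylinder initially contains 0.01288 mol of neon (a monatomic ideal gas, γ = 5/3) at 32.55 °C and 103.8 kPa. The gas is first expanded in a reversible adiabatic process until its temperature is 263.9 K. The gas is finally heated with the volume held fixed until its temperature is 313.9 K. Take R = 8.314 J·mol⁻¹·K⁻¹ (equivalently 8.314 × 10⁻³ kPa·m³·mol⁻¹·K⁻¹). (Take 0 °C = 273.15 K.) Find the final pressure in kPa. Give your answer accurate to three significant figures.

P₃ ≈ 85.5 kPa

Convert: T₁ = 305.7 K.
From PV = nRT: V₁ = nRT₁/P₁ = 0.0003154 m³.
Adiabatic (γ = 5/3), T V^(γ−1) and P V^γ constant: P₂ = P₁·(T₂/T₁)^(γ/(γ−1)) = 71.87 kPa; V₂ = V₁·(T₁/T₂)^(1/(γ−1)) = 0.0003932 m³.
V constant ⇒ P ∝ T: V₃ = V₂; P₃ = P₂·(T₃/T₂) = 85.49 kPa.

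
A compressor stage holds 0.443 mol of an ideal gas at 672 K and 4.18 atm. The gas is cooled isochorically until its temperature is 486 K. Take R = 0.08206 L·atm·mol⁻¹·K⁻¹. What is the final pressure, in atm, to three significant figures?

P₂ ≈ 3.02 atm

From PV = nRT: V₁ = nRT₁/P₁ = 5.844 L.
Isochoric, so P/T is constant: V₂ = V₁; P₂ = P₁·(T₂/T₁) = 3.023 atm.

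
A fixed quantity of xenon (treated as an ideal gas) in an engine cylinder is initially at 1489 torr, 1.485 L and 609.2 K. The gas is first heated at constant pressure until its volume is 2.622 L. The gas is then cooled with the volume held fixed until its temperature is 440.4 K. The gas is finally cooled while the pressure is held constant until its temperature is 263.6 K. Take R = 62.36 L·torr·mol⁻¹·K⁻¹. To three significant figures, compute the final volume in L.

Isobaric, so V/T is constant: P₂ = P₁; T₂ = T₁·(V₂/V₁) = 1076 K.
V constant ⇒ P ∝ T: V₃ = V₂; P₃ = P₂·(T₃/T₂) = 609.6 torr.
Isobaric, so V/T is constant: P₄ = P₃; V₄ = V₃·(T₄/T₃) = 1.569 L.

V₄ ≈ 1.57 L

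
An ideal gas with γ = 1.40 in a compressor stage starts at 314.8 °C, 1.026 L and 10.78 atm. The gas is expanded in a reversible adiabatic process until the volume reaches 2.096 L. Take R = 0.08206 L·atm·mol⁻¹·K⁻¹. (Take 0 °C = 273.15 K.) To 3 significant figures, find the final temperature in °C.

T₂ ≈ 169 °C

Convert: T₁ = 588.0 K.
Adiabatic (γ = 1.40), T V^(γ−1) and P V^γ constant: T₂ = T₁·(V₁/V₂)^(γ−1) = 441.8 K; P₂ = P₁·(V₁/V₂)^γ = 3.965 atm.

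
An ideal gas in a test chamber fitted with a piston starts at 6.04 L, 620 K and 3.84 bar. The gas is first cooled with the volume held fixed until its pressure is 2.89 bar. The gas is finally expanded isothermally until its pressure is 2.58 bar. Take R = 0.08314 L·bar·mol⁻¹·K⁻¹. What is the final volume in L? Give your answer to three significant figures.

Isochoric, so P/T is constant: V₂ = V₁; T₂ = T₁·(P₂/P₁) = 466.6 K.
T constant ⇒ Boyle's law P V = const: T₃ = T₂; V₃ = V₂·(P₂/P₃) = 6.766 L.

V₃ ≈ 6.77 L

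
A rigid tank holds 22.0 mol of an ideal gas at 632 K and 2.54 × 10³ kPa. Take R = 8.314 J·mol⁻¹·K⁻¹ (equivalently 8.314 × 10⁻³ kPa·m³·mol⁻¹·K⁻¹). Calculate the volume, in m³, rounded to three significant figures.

PV = nRT ⇒ V = nRT/P = (22.0 × 8.314 × 10⁻³ × 632) / 2.54e+03

V ≈ 0.0455 m³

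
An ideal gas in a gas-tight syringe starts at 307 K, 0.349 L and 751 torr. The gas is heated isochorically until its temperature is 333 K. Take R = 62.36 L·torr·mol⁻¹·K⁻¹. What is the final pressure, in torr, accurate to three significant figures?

P₂ ≈ 815 torr

Isochoric, so P/T is constant: V₂ = V₁; P₂ = P₁·(T₂/T₁) = 814.6 torr.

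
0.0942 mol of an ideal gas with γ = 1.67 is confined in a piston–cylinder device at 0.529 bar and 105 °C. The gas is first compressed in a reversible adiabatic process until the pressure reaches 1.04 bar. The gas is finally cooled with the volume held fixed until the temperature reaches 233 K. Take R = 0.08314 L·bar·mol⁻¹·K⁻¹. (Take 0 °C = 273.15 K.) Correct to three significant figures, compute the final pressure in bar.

P₃ ≈ 0.489 bar

Convert: T₁ = 378.1 K.
From PV = nRT: V₁ = nRT₁/P₁ = 5.598 L.
Adiabatic (γ = 1.67), T V^(γ−1) and P V^γ constant: T₂ = T₁·(P₂/P₁)^((γ−1)/γ) = 496.0 K; V₂ = V₁·(P₁/P₂)^(1/γ) = 3.735 L.
V constant ⇒ P ∝ T: V₃ = V₂; P₃ = P₂·(T₃/T₂) = 0.4886 bar.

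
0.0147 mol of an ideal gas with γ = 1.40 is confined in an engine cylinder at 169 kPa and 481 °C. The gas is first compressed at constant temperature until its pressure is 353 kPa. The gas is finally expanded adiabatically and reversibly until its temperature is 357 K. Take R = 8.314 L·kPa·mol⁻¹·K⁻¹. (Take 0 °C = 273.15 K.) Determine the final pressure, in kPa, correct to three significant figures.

P₃ ≈ 25.8 kPa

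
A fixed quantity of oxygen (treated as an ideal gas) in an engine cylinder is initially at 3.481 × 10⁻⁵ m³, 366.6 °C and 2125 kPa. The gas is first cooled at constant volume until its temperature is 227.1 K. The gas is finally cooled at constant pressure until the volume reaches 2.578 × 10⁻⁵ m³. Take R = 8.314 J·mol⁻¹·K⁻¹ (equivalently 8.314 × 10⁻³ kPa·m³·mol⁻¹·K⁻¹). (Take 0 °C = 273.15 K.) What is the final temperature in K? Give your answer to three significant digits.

T₃ ≈ 168 K

Convert: T₁ = 639.8 K.
Isochoric, so P/T is constant: V₂ = V₁; P₂ = P₁·(T₂/T₁) = 754.3 kPa.
P constant ⇒ V ∝ T: P₃ = P₂; T₃ = T₂·(V₃/V₂) = 168.2 K.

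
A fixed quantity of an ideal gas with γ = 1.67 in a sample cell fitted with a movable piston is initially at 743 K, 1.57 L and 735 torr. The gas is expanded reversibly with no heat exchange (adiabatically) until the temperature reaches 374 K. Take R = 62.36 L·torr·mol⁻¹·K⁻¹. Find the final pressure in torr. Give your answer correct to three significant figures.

Adiabatic (γ = 1.67), T V^(γ−1) and P V^γ constant: P₂ = P₁·(T₂/T₁)^(γ/(γ−1)) = 132.8 torr; V₂ = V₁·(T₁/T₂)^(1/(γ−1)) = 4.374 L.

P₂ ≈ 133 torr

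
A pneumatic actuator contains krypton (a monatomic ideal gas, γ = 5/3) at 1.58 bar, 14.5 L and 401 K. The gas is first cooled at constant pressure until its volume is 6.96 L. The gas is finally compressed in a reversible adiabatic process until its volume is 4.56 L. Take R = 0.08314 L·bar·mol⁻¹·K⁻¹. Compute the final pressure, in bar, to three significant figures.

P₃ ≈ 3.20 bar

Isobaric, so V/T is constant: P₂ = P₁; T₂ = T₁·(V₂/V₁) = 192.5 K.
Adiabatic (γ = 5/3), T V^(γ−1) and P V^γ constant: T₃ = T₂·(V₂/V₃)^(γ−1) = 255.2 K; P₃ = P₂·(V₂/V₃)^γ = 3.197 bar.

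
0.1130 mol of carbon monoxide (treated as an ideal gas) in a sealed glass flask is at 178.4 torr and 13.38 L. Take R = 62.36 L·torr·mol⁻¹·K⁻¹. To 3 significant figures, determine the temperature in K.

PV = nRT ⇒ T = PV/(nR) = (178.4 × 13.38) / (0.1130 × 62.36)

T ≈ 339 K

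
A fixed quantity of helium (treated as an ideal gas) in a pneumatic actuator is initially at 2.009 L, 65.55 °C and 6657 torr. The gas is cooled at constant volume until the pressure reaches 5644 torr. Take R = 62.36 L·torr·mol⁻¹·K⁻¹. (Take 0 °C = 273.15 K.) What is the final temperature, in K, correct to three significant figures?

Convert: T₁ = 338.7 K.
V constant ⇒ P ∝ T: V₂ = V₁; T₂ = T₁·(P₂/P₁) = 287.2 K.

T₂ ≈ 287 K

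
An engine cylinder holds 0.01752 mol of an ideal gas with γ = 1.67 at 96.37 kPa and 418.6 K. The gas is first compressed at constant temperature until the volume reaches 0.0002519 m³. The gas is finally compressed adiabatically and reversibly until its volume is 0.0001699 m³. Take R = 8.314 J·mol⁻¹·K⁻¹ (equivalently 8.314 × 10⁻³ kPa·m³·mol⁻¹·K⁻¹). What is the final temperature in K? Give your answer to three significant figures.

T₃ ≈ 545 K

From PV = nRT: V₁ = nRT₁/P₁ = 0.0006327 m³.
Isothermal, so P V is constant: T₂ = T₁; P₂ = P₁·(V₁/V₂) = 242.1 kPa.
Reversible adiabatic, γ = 1.67: T₃ = T₂·(V₂/V₃)^(γ−1) = 545.0 K; P₃ = P₂·(V₂/V₃)^γ = 467.2 kPa.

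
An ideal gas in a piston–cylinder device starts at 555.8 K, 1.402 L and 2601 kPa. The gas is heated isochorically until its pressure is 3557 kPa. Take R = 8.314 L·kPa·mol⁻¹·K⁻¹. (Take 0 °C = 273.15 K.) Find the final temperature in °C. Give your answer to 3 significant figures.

T₂ ≈ 487 °C

Isochoric, so P/T is constant: V₂ = V₁; T₂ = T₁·(P₂/P₁) = 760.1 K.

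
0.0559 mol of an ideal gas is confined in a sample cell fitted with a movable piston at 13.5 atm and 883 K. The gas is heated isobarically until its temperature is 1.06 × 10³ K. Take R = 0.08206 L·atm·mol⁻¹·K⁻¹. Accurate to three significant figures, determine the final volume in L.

From PV = nRT: V₁ = nRT₁/P₁ = 0.3000 L.
Isobaric, so V/T is constant: P₂ = P₁; V₂ = V₁·(T₂/T₁) = 0.3602 L.

V₂ ≈ 0.360 L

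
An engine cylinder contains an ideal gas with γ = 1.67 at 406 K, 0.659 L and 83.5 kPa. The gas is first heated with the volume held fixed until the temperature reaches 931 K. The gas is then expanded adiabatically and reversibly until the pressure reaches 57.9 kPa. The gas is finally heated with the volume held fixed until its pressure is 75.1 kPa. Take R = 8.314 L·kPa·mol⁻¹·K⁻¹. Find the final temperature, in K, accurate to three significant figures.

T₄ ≈ 747 K

V constant ⇒ P ∝ T: V₂ = V₁; P₂ = P₁·(T₂/T₁) = 191.5 kPa.
Reversible adiabatic, γ = 1.67: T₃ = T₂·(P₃/P₂)^((γ−1)/γ) = 576.2 K; V₃ = V₂·(P₂/P₃)^(1/γ) = 1.349 L.
V constant ⇒ P ∝ T: V₄ = V₃; T₄ = T₃·(P₄/P₃) = 747.3 K.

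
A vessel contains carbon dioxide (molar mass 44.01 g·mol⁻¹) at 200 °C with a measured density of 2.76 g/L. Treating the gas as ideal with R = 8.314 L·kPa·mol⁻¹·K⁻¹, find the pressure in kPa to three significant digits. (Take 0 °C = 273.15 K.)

P ≈ 247 kPa

ρ = PM/(RT) ⇒ P = ρRT/M = (2.76 × 8.314 × 473.1) / 44.01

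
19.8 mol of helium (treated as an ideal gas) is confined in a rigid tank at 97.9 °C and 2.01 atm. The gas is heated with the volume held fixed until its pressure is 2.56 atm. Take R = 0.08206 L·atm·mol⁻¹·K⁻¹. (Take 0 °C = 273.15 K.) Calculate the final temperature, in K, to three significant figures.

T₂ ≈ 473 K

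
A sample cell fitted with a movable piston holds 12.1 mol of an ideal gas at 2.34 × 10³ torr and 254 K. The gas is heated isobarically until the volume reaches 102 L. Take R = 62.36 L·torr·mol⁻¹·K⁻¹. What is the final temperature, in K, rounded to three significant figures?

T₂ ≈ 316 K

From PV = nRT: V₁ = nRT₁/P₁ = 81.90 L.
Isobaric, so V/T is constant: P₂ = P₁; T₂ = T₁·(V₂/V₁) = 316.3 K.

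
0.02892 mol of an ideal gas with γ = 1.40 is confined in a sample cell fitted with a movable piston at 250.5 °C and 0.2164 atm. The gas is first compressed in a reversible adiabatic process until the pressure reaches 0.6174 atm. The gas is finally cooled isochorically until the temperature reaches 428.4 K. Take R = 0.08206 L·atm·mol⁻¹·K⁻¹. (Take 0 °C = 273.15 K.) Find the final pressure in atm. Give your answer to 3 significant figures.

P₃ ≈ 0.374 atm

Convert: T₁ = 523.6 K.
From PV = nRT: V₁ = nRT₁/P₁ = 5.743 L.
Reversible adiabatic, γ = 1.40: T₂ = T₁·(P₂/P₁)^((γ−1)/γ) = 706.5 K; V₂ = V₁·(P₁/P₂)^(1/γ) = 2.716 L.
Isochoric, so P/T is constant: V₃ = V₂; P₃ = P₂·(T₃/T₂) = 0.3744 atm.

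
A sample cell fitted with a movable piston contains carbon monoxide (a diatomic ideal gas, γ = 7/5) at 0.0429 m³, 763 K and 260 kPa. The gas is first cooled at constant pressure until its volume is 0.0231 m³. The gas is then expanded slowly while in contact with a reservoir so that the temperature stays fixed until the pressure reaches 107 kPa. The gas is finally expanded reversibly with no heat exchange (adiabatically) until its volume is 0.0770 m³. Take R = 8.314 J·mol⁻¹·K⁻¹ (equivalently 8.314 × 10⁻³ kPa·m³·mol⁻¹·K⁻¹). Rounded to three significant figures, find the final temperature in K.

P constant ⇒ V ∝ T: P₂ = P₁; T₂ = T₁·(V₂/V₁) = 410.8 K.
T constant ⇒ Boyle's law P V = const: T₃ = T₂; V₃ = V₂·(P₂/P₃) = 0.05613 m³.
Adiabatic (γ = 7/5), T V^(γ−1) and P V^γ constant: T₄ = T₃·(V₃/V₄)^(γ−1) = 362.0 K; P₄ = P₃·(V₃/V₄)^γ = 68.74 kPa.

T₄ ≈ 362 K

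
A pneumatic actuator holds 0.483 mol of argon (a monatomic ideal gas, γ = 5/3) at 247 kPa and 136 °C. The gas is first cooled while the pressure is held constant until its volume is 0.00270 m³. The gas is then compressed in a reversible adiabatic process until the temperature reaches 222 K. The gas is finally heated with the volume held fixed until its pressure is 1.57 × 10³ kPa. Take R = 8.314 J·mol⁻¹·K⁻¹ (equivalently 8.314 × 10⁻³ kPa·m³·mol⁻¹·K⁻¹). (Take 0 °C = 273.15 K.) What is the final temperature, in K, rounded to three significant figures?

Convert: T₁ = 409.1 K.
From PV = nRT: V₁ = nRT₁/P₁ = 0.006652 m³.
Isobaric, so V/T is constant: P₂ = P₁; T₂ = T₁·(V₂/V₁) = 166.1 K.
Reversible adiabatic, γ = 5/3: P₃ = P₂·(T₃/T₂)^(γ/(γ−1)) = 510.3 kPa; V₃ = V₂·(T₂/T₃)^(1/(γ−1)) = 0.001747 m³.
V constant ⇒ P ∝ T: V₄ = V₃; T₄ = T₃·(P₄/P₃) = 683.0 K.

T₄ ≈ 683 K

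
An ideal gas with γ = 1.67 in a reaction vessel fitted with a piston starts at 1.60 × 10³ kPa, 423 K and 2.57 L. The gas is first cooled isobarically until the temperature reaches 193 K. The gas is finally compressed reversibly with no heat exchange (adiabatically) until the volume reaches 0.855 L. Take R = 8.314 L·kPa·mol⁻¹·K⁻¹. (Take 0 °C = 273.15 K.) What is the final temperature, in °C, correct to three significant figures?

T₃ ≈ -34.7 °C

P constant ⇒ V ∝ T: P₂ = P₁; V₂ = V₁·(T₂/T₁) = 1.173 L.
Adiabatic (γ = 1.67), T V^(γ−1) and P V^γ constant: T₃ = T₂·(V₂/V₃)^(γ−1) = 238.5 K; P₃ = P₂·(V₂/V₃)^γ = 2712 kPa.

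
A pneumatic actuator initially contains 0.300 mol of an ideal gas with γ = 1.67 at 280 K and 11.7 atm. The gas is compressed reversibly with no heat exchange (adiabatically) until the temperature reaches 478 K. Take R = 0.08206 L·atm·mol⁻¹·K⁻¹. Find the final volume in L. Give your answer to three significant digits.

From PV = nRT: V₁ = nRT₁/P₁ = 0.5891 L.
Reversible adiabatic, γ = 1.67: P₂ = P₁·(T₂/T₁)^(γ/(γ−1)) = 44.37 atm; V₂ = V₁·(T₁/T₂)^(1/(γ−1)) = 0.2652 L.

V₂ ≈ 0.265 L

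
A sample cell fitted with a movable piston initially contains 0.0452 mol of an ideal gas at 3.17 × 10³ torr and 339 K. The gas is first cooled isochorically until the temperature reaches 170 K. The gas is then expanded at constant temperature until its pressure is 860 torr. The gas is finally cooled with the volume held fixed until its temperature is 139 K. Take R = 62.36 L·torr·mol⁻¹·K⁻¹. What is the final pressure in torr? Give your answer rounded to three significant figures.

From PV = nRT: V₁ = nRT₁/P₁ = 0.3014 L.
Isochoric, so P/T is constant: V₂ = V₁; P₂ = P₁·(T₂/T₁) = 1590 torr.
T constant ⇒ Boyle's law P V = const: T₃ = T₂; V₃ = V₂·(P₂/P₃) = 0.5572 L.
Isochoric, so P/T is constant: V₄ = V₃; P₄ = P₃·(T₄/T₃) = 703.2 torr.

P₄ ≈ 703 torr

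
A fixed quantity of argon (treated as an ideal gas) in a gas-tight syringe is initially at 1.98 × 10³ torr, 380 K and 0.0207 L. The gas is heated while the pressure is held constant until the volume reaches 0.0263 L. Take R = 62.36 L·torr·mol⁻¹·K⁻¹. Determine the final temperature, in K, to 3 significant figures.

Isobaric, so V/T is constant: P₂ = P₁; T₂ = T₁·(V₂/V₁) = 482.8 K.

T₂ ≈ 483 K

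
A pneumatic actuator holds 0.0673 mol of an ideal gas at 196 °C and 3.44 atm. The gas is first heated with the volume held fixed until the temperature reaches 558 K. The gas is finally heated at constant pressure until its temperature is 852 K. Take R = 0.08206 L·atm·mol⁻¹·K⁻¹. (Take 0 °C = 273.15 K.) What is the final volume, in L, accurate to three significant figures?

V₃ ≈ 1.15 L

Convert: T₁ = 469.1 K.
From PV = nRT: V₁ = nRT₁/P₁ = 0.7532 L.
V constant ⇒ P ∝ T: V₂ = V₁; P₂ = P₁·(T₂/T₁) = 4.091 atm.
Isobaric, so V/T is constant: P₃ = P₂; V₃ = V₂·(T₃/T₂) = 1.150 L.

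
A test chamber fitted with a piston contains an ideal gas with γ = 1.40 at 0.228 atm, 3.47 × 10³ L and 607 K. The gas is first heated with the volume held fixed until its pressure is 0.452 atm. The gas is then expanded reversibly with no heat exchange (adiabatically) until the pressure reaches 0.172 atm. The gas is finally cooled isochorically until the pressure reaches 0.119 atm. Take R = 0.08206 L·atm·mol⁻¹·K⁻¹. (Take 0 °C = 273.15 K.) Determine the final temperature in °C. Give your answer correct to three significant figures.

V constant ⇒ P ∝ T: V₂ = V₁; T₂ = T₁·(P₂/P₁) = 1203 K.
Adiabatic (γ = 1.40), T V^(γ−1) and P V^γ constant: T₃ = T₂·(P₃/P₂)^((γ−1)/γ) = 913.1 K; V₃ = V₂·(P₂/P₃)^(1/γ) = 6919 L.
V constant ⇒ P ∝ T: V₄ = V₃; T₄ = T₃·(P₄/P₃) = 631.7 K.

T₄ ≈ 359 °C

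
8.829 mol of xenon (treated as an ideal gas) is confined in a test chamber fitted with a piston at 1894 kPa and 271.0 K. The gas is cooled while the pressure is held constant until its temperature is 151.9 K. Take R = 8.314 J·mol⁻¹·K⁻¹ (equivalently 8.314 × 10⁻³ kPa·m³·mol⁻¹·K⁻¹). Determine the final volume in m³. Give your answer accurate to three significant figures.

From PV = nRT: V₁ = nRT₁/P₁ = 0.01050 m³.
P constant ⇒ V ∝ T: P₂ = P₁; V₂ = V₁·(T₂/T₁) = 0.005887 m³.

V₂ ≈ 0.00589 m³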